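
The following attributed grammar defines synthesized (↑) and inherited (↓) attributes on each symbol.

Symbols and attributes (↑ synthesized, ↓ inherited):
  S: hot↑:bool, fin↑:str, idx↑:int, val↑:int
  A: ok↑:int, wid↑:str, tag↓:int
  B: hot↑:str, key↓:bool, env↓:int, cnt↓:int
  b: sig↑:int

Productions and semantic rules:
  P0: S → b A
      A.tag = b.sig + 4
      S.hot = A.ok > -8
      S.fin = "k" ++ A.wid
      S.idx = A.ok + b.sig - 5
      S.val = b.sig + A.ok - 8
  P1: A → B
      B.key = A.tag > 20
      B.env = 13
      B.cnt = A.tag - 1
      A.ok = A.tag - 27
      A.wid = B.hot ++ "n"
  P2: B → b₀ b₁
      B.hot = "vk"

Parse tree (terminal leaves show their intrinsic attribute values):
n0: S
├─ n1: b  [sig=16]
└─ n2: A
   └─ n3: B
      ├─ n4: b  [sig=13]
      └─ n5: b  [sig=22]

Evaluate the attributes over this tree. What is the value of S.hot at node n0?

true

1. n1.sig = 16  [terminal]
2. n2.tag = 20  [b.sig + 4]
3. n3.key = false  [A.tag > 20]
4. n3.env = 13  [13]
5. n3.cnt = 19  [A.tag - 1]
6. n4.sig = 13  [terminal]
7. n5.sig = 22  [terminal]
8. n3.hot = "vk"  ["vk"]
9. n2.ok = -7  [A.tag - 27]
10. n2.wid = "vkn"  [B.hot ++ "n"]
11. n0.hot = true  [A.ok > -8]
12. n0.fin = "kvkn"  ["k" ++ A.wid]
13. n0.idx = 4  [A.ok + b.sig - 5]
14. n0.val = 1  [b.sig + A.ok - 8]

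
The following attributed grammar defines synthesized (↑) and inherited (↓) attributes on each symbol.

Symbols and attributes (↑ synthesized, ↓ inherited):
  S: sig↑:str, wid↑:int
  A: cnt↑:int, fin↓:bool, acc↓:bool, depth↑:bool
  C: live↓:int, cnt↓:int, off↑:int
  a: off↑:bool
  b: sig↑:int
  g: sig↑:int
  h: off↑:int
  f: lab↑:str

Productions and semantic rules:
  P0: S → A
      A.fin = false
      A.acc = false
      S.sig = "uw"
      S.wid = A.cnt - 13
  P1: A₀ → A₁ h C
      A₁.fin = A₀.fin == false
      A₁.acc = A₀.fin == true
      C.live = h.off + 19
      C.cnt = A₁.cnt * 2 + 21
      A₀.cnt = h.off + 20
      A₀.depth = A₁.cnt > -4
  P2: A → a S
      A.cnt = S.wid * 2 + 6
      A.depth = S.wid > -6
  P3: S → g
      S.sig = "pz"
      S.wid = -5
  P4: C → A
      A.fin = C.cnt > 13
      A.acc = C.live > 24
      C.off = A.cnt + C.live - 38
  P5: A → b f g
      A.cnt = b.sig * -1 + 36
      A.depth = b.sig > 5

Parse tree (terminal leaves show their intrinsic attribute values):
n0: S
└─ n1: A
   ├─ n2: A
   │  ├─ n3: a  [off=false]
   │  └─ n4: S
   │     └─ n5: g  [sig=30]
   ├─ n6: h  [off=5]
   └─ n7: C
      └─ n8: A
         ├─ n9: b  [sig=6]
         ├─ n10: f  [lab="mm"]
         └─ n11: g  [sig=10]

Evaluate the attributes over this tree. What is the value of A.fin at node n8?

false

1. n1.fin = false  [false]
2. n1.acc = false  [false]
3. n2.fin = true  [A₀.fin == false]
4. n2.acc = false  [A₀.fin == true]
5. n3.off = false  [terminal]
6. n5.sig = 30  [terminal]
7. n4.sig = "pz"  ["pz"]
8. n4.wid = -5  [-5]
9. n2.cnt = -4  [S.wid * 2 + 6]
10. n2.depth = true  [S.wid > -6]
11. n6.off = 5  [terminal]
12. n7.live = 24  [h.off + 19]
13. n7.cnt = 13  [A₁.cnt * 2 + 21]
14. n8.fin = false  [C.cnt > 13]
15. n8.acc = false  [C.live > 24]
16. n9.sig = 6  [terminal]
17. n10.lab = "mm"  [terminal]
18. n11.sig = 10  [terminal]
19. n8.cnt = 30  [b.sig * -1 + 36]
20. n8.depth = true  [b.sig > 5]
21. n7.off = 16  [A.cnt + C.live - 38]
22. n1.cnt = 25  [h.off + 20]
23. n1.depth = false  [A₁.cnt > -4]
24. n0.sig = "uw"  ["uw"]
25. n0.wid = 12  [A.cnt - 13]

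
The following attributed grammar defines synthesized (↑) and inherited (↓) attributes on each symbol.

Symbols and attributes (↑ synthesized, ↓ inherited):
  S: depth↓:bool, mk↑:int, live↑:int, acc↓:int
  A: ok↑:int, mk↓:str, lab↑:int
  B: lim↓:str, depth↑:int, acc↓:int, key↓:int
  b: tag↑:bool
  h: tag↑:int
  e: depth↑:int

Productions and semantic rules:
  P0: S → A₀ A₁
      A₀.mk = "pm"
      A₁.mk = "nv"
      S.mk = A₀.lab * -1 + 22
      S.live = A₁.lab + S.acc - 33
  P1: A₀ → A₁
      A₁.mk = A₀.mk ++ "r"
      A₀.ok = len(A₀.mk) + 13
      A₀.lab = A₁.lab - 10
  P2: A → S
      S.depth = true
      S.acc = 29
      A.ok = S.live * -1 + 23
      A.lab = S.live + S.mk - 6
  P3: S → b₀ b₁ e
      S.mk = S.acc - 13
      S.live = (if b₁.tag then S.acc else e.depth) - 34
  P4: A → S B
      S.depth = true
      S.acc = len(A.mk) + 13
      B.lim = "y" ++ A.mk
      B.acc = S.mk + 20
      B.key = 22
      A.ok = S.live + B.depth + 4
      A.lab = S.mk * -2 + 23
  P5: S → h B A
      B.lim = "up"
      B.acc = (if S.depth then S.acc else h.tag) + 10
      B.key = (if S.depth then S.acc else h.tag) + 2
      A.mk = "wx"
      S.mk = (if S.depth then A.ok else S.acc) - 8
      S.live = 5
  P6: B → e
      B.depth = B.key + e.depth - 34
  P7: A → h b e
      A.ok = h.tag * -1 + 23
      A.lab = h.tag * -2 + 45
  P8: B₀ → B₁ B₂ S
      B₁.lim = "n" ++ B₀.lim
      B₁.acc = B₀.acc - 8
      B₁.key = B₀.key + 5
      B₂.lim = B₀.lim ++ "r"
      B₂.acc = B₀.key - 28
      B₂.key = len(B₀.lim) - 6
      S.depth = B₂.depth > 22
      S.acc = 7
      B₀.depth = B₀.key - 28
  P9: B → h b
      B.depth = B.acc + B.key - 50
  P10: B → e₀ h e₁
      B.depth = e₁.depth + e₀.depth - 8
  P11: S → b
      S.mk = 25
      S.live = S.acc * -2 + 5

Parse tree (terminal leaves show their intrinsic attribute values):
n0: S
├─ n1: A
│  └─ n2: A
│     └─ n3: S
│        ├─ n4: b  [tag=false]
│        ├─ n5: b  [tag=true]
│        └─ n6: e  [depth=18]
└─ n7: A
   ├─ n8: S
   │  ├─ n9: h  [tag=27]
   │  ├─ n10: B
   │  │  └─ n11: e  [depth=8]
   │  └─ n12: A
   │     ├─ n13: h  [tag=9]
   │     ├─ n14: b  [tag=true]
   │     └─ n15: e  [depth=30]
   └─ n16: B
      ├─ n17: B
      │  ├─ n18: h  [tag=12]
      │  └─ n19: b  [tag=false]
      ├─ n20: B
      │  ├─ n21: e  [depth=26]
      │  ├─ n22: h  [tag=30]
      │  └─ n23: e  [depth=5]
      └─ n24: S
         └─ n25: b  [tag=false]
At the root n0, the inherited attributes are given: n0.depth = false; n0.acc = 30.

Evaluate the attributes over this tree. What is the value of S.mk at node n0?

27

1. n0.depth = false  [given at root]
2. n0.acc = 30  [given at root]
3. n1.mk = "pm"  ["pm"]
4. n2.mk = "pmr"  [A₀.mk ++ "r"]
5. n3.depth = true  [true]
6. n3.acc = 29  [29]
7. n4.tag = false  [terminal]
8. n5.tag = true  [terminal]
9. n6.depth = 18  [terminal]
10. n3.mk = 16  [S.acc - 13]
11. n3.live = -5  [(if b₁.tag then S.acc else e.depth) - 34]
12. n2.ok = 28  [S.live * -1 + 23]
13. n2.lab = 5  [S.live + S.mk - 6]
14. n1.ok = 15  [len(A₀.mk) + 13]
15. n1.lab = -5  [A₁.lab - 10]
16. n7.mk = "nv"  ["nv"]
17. n8.depth = true  [true]
18. n8.acc = 15  [len(A.mk) + 13]
19. n9.tag = 27  [terminal]
20. n10.lim = "up"  ["up"]
21. n10.acc = 25  [(if S.depth then S.acc else h.tag) + 10]
22. n10.key = 17  [(if S.depth then S.acc else h.tag) + 2]
23. n11.depth = 8  [terminal]
24. n10.depth = -9  [B.key + e.depth - 34]
25. n12.mk = "wx"  ["wx"]
26. n13.tag = 9  [terminal]
27. n14.tag = true  [terminal]
28. n15.depth = 30  [terminal]
29. n12.ok = 14  [h.tag * -1 + 23]
30. n12.lab = 27  [h.tag * -2 + 45]
31. n8.mk = 6  [(if S.depth then A.ok else S.acc) - 8]
32. n8.live = 5  [5]
33. n16.lim = "ynv"  ["y" ++ A.mk]
34. n16.acc = 26  [S.mk + 20]
35. n16.key = 22  [22]
36. n17.lim = "nynv"  ["n" ++ B₀.lim]
37. n17.acc = 18  [B₀.acc - 8]
38. n17.key = 27  [B₀.key + 5]
39. n18.tag = 12  [terminal]
40. n19.tag = false  [terminal]
41. n17.depth = -5  [B.acc + B.key - 50]
42. n20.lim = "ynvr"  [B₀.lim ++ "r"]
43. n20.acc = -6  [B₀.key - 28]
44. n20.key = -3  [len(B₀.lim) - 6]
45. n21.depth = 26  [terminal]
46. n22.tag = 30  [terminal]
47. n23.depth = 5  [terminal]
48. n20.depth = 23  [e₁.depth + e₀.depth - 8]
49. n24.depth = true  [B₂.depth > 22]
50. n24.acc = 7  [7]
51. n25.tag = false  [terminal]
52. n24.mk = 25  [25]
53. n24.live = -9  [S.acc * -2 + 5]
54. n16.depth = -6  [B₀.key - 28]
55. n7.ok = 3  [S.live + B.depth + 4]
56. n7.lab = 11  [S.mk * -2 + 23]
57. n0.mk = 27  [A₀.lab * -1 + 22]
58. n0.live = 8  [A₁.lab + S.acc - 33]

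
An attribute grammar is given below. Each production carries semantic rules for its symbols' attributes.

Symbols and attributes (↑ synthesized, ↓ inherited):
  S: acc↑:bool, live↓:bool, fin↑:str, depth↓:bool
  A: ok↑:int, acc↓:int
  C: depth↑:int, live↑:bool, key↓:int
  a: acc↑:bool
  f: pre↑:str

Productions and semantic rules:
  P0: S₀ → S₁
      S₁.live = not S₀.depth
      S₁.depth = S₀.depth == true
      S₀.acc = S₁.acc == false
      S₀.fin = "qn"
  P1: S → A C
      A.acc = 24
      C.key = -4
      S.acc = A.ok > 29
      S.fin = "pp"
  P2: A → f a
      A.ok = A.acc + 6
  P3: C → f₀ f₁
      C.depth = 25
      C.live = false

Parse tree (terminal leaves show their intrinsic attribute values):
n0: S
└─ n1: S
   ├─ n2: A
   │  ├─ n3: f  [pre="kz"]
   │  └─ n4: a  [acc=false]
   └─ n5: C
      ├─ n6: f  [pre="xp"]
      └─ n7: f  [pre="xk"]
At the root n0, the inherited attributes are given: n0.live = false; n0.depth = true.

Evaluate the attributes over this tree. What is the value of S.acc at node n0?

false

1. n0.live = false  [given at root]
2. n0.depth = true  [given at root]
3. n1.live = false  [not S₀.depth]
4. n1.depth = true  [S₀.depth == true]
5. n2.acc = 24  [24]
6. n3.pre = "kz"  [terminal]
7. n4.acc = false  [terminal]
8. n2.ok = 30  [A.acc + 6]
9. n5.key = -4  [-4]
10. n6.pre = "xp"  [terminal]
11. n7.pre = "xk"  [terminal]
12. n5.depth = 25  [25]
13. n5.live = false  [false]
14. n1.acc = true  [A.ok > 29]
15. n1.fin = "pp"  ["pp"]
16. n0.acc = false  [S₁.acc == false]
17. n0.fin = "qn"  ["qn"]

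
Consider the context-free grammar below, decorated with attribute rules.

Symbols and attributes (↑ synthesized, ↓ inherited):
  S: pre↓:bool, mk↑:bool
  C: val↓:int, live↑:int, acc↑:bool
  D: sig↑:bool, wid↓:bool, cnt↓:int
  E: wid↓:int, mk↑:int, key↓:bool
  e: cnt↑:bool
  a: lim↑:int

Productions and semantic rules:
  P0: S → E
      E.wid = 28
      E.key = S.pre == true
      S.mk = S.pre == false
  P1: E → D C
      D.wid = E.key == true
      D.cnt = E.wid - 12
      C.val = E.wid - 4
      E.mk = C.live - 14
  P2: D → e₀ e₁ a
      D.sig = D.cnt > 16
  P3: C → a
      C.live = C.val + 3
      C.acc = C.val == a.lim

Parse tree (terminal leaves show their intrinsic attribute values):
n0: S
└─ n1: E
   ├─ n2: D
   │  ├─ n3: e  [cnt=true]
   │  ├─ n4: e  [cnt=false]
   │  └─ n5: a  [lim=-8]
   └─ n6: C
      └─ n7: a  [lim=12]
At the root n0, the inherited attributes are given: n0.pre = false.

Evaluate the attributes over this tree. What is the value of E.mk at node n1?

1. n0.pre = false  [given at root]
2. n1.wid = 28  [28]
3. n1.key = false  [S.pre == true]
4. n2.wid = false  [E.key == true]
5. n2.cnt = 16  [E.wid - 12]
6. n3.cnt = true  [terminal]
7. n4.cnt = false  [terminal]
8. n5.lim = -8  [terminal]
9. n2.sig = false  [D.cnt > 16]
10. n6.val = 24  [E.wid - 4]
11. n7.lim = 12  [terminal]
12. n6.live = 27  [C.val + 3]
13. n6.acc = false  [C.val == a.lim]
14. n1.mk = 13  [C.live - 14]
15. n0.mk = true  [S.pre == false]

13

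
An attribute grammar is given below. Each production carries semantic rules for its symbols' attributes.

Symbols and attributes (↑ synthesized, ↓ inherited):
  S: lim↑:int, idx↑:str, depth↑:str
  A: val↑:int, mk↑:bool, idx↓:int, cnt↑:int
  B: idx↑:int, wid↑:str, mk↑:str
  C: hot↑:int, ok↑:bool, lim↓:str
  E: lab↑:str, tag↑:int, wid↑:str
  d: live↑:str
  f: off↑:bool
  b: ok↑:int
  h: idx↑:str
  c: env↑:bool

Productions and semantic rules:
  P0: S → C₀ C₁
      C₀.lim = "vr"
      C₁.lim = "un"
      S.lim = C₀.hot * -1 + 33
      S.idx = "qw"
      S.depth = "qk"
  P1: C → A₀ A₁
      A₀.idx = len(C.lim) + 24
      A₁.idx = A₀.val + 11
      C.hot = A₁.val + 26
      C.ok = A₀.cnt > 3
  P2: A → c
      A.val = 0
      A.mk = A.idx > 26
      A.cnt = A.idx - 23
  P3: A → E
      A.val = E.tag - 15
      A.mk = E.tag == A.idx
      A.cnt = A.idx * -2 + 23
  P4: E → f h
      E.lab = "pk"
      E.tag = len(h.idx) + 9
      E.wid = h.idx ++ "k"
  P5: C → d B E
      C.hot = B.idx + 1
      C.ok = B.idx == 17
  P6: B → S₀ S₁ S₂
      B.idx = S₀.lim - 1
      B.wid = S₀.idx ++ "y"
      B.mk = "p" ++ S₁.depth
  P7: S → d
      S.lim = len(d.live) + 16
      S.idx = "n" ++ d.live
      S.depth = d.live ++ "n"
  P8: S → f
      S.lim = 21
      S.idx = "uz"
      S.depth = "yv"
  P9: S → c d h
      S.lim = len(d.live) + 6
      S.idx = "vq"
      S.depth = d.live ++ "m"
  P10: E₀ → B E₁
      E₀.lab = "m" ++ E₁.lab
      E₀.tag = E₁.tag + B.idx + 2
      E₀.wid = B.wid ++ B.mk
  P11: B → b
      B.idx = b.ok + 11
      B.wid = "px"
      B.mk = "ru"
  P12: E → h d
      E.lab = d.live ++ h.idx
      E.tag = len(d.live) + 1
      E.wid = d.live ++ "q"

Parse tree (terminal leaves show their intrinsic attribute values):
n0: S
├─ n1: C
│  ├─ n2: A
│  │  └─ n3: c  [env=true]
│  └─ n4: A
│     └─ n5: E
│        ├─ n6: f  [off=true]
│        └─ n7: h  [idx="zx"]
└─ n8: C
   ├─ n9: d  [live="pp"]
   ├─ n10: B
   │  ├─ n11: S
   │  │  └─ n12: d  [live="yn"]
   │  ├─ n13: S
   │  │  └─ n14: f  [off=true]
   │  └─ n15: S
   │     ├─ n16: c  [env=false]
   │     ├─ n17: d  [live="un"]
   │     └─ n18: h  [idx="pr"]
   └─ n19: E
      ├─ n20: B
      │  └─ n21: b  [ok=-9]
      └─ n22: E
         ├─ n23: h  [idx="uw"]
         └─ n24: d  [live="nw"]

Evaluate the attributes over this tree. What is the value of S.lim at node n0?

1. n1.lim = "vr"  ["vr"]
2. n2.idx = 26  [len(C.lim) + 24]
3. n3.env = true  [terminal]
4. n2.val = 0  [0]
5. n2.mk = false  [A.idx > 26]
6. n2.cnt = 3  [A.idx - 23]
7. n4.idx = 11  [A₀.val + 11]
8. n6.off = true  [terminal]
9. n7.idx = "zx"  [terminal]
10. n5.lab = "pk"  ["pk"]
11. n5.tag = 11  [len(h.idx) + 9]
12. n5.wid = "zxk"  [h.idx ++ "k"]
13. n4.val = -4  [E.tag - 15]
14. n4.mk = true  [E.tag == A.idx]
15. n4.cnt = 1  [A.idx * -2 + 23]
16. n1.hot = 22  [A₁.val + 26]
17. n1.ok = false  [A₀.cnt > 3]
18. n8.lim = "un"  ["un"]
19. n9.live = "pp"  [terminal]
20. n12.live = "yn"  [terminal]
21. n11.lim = 18  [len(d.live) + 16]
22. n11.idx = "nyn"  ["n" ++ d.live]
23. n11.depth = "ynn"  [d.live ++ "n"]
24. n14.off = true  [terminal]
25. n13.lim = 21  [21]
26. n13.idx = "uz"  ["uz"]
27. n13.depth = "yv"  ["yv"]
28. n16.env = false  [terminal]
29. n17.live = "un"  [terminal]
30. n18.idx = "pr"  [terminal]
31. n15.lim = 8  [len(d.live) + 6]
32. n15.idx = "vq"  ["vq"]
33. n15.depth = "unm"  [d.live ++ "m"]
34. n10.idx = 17  [S₀.lim - 1]
35. n10.wid = "nyny"  [S₀.idx ++ "y"]
36. n10.mk = "pyv"  ["p" ++ S₁.depth]
37. n21.ok = -9  [terminal]
38. n20.idx = 2  [b.ok + 11]
39. n20.wid = "px"  ["px"]
40. n20.mk = "ru"  ["ru"]
41. n23.idx = "uw"  [terminal]
42. n24.live = "nw"  [terminal]
43. n22.lab = "nwuw"  [d.live ++ h.idx]
44. n22.tag = 3  [len(d.live) + 1]
45. n22.wid = "nwq"  [d.live ++ "q"]
46. n19.lab = "mnwuw"  ["m" ++ E₁.lab]
47. n19.tag = 7  [E₁.tag + B.idx + 2]
48. n19.wid = "pxru"  [B.wid ++ B.mk]
49. n8.hot = 18  [B.idx + 1]
50. n8.ok = true  [B.idx == 17]
51. n0.lim = 11  [C₀.hot * -1 + 33]
52. n0.idx = "qw"  ["qw"]
53. n0.depth = "qk"  ["qk"]

11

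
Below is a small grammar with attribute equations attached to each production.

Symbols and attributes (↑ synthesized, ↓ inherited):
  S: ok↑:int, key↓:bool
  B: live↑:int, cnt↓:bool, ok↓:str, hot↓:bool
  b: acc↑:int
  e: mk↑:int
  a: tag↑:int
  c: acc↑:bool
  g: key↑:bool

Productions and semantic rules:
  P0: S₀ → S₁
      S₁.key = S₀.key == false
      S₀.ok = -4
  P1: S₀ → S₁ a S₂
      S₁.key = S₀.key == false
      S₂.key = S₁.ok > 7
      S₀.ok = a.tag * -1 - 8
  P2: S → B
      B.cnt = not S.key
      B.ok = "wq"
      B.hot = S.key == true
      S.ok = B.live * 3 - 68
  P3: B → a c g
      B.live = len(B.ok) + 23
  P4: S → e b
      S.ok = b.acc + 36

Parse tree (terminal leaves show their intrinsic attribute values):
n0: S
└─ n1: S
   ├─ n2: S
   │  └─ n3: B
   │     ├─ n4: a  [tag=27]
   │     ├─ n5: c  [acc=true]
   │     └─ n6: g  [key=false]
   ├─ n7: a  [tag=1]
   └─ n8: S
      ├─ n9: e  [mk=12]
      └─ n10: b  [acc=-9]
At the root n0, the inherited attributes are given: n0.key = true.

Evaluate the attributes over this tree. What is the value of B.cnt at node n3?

false

1. n0.key = true  [given at root]
2. n1.key = false  [S₀.key == false]
3. n2.key = true  [S₀.key == false]
4. n3.cnt = false  [not S.key]
5. n3.ok = "wq"  ["wq"]
6. n3.hot = true  [S.key == true]
7. n4.tag = 27  [terminal]
8. n5.acc = true  [terminal]
9. n6.key = false  [terminal]
10. n3.live = 25  [len(B.ok) + 23]
11. n2.ok = 7  [B.live * 3 - 68]
12. n7.tag = 1  [terminal]
13. n8.key = false  [S₁.ok > 7]
14. n9.mk = 12  [terminal]
15. n10.acc = -9  [terminal]
16. n8.ok = 27  [b.acc + 36]
17. n1.ok = -9  [a.tag * -1 - 8]
18. n0.ok = -4  [-4]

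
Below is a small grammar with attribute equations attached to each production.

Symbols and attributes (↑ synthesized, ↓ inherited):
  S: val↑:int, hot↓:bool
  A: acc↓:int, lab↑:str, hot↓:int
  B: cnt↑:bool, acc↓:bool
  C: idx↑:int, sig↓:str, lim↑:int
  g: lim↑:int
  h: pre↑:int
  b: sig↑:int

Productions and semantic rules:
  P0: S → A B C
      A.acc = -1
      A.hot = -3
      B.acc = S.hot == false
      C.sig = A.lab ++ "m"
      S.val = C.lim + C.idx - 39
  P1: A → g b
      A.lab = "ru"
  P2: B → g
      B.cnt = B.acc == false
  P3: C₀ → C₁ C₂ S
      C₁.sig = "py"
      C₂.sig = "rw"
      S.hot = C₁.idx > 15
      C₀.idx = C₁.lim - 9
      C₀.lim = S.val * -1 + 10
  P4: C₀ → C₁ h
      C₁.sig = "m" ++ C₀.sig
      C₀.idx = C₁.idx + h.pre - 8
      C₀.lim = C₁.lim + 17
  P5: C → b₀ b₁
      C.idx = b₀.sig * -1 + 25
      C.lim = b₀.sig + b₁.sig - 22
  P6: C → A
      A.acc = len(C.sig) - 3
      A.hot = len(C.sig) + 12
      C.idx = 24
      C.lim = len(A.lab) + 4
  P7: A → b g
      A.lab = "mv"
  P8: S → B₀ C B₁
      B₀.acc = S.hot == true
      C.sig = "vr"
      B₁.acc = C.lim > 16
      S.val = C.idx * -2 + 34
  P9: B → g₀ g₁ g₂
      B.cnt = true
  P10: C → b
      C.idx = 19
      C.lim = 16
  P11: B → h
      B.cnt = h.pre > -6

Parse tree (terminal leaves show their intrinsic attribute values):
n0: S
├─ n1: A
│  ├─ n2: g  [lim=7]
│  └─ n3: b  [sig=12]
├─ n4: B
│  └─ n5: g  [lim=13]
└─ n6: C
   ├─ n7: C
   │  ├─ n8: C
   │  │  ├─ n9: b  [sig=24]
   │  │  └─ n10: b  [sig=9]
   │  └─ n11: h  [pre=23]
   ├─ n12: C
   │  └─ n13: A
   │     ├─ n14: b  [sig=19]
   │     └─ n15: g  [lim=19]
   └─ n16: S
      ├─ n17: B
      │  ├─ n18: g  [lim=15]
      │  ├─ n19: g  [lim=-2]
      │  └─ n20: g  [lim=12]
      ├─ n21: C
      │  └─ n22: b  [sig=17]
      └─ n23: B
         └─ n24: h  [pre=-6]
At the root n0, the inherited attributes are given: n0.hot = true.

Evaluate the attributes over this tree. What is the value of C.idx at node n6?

1. n0.hot = true  [given at root]
2. n1.acc = -1  [-1]
3. n1.hot = -3  [-3]
4. n2.lim = 7  [terminal]
5. n3.sig = 12  [terminal]
6. n1.lab = "ru"  ["ru"]
7. n4.acc = false  [S.hot == false]
8. n5.lim = 13  [terminal]
9. n4.cnt = true  [B.acc == false]
10. n6.sig = "rum"  [A.lab ++ "m"]
11. n7.sig = "py"  ["py"]
12. n8.sig = "mpy"  ["m" ++ C₀.sig]
13. n9.sig = 24  [terminal]
14. n10.sig = 9  [terminal]
15. n8.idx = 1  [b₀.sig * -1 + 25]
16. n8.lim = 11  [b₀.sig + b₁.sig - 22]
17. n11.pre = 23  [terminal]
18. n7.idx = 16  [C₁.idx + h.pre - 8]
19. n7.lim = 28  [C₁.lim + 17]
20. n12.sig = "rw"  ["rw"]
21. n13.acc = -1  [len(C.sig) - 3]
22. n13.hot = 14  [len(C.sig) + 12]
23. n14.sig = 19  [terminal]
24. n15.lim = 19  [terminal]
25. n13.lab = "mv"  ["mv"]
26. n12.idx = 24  [24]
27. n12.lim = 6  [len(A.lab) + 4]
28. n16.hot = true  [C₁.idx > 15]
29. n17.acc = true  [S.hot == true]
30. n18.lim = 15  [terminal]
31. n19.lim = -2  [terminal]
32. n20.lim = 12  [terminal]
33. n17.cnt = true  [true]
34. n21.sig = "vr"  ["vr"]
35. n22.sig = 17  [terminal]
36. n21.idx = 19  [19]
37. n21.lim = 16  [16]
38. n23.acc = false  [C.lim > 16]
39. n24.pre = -6  [terminal]
40. n23.cnt = false  [h.pre > -6]
41. n16.val = -4  [C.idx * -2 + 34]
42. n6.idx = 19  [C₁.lim - 9]
43. n6.lim = 14  [S.val * -1 + 10]
44. n0.val = -6  [C.lim + C.idx - 39]

19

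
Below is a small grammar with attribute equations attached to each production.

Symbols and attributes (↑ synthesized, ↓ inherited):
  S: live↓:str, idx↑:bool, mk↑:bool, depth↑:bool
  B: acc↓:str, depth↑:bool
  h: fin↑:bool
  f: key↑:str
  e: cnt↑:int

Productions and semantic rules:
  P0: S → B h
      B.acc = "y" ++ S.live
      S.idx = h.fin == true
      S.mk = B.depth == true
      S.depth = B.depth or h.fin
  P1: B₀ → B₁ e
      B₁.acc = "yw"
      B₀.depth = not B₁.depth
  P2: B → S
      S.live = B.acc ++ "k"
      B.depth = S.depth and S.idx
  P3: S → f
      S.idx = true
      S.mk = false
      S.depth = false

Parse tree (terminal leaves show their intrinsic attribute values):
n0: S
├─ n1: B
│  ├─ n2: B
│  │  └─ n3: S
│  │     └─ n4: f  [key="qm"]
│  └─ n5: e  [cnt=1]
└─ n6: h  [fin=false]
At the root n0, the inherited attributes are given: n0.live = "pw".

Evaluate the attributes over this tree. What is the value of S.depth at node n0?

true

1. n0.live = "pw"  [given at root]
2. n1.acc = "ypw"  ["y" ++ S.live]
3. n2.acc = "yw"  ["yw"]
4. n3.live = "ywk"  [B.acc ++ "k"]
5. n4.key = "qm"  [terminal]
6. n3.idx = true  [true]
7. n3.mk = false  [false]
8. n3.depth = false  [false]
9. n2.depth = false  [S.depth and S.idx]
10. n5.cnt = 1  [terminal]
11. n1.depth = true  [not B₁.depth]
12. n6.fin = false  [terminal]
13. n0.idx = false  [h.fin == true]
14. n0.mk = true  [B.depth == true]
15. n0.depth = true  [B.depth or h.fin]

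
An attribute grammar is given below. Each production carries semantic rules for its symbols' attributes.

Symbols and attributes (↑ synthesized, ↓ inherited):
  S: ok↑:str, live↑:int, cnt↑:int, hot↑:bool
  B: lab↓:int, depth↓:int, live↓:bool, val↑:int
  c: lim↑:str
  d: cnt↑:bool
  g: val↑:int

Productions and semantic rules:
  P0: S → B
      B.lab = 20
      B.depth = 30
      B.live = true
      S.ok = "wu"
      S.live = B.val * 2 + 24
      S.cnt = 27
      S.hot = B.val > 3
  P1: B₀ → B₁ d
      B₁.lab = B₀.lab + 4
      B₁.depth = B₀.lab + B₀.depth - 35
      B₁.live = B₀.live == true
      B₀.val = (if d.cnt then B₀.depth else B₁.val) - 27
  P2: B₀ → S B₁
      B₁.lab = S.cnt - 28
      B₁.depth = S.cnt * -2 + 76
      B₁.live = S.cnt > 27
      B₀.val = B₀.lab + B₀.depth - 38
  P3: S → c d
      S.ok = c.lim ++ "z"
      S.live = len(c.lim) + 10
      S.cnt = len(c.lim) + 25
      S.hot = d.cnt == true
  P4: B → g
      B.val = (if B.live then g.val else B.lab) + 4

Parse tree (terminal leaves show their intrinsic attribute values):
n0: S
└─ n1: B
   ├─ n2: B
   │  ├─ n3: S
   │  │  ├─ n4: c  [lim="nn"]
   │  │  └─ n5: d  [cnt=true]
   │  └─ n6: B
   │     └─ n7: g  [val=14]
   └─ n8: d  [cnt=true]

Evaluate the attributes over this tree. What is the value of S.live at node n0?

1. n1.lab = 20  [20]
2. n1.depth = 30  [30]
3. n1.live = true  [true]
4. n2.lab = 24  [B₀.lab + 4]
5. n2.depth = 15  [B₀.lab + B₀.depth - 35]
6. n2.live = true  [B₀.live == true]
7. n4.lim = "nn"  [terminal]
8. n5.cnt = true  [terminal]
9. n3.ok = "nnz"  [c.lim ++ "z"]
10. n3.live = 12  [len(c.lim) + 10]
11. n3.cnt = 27  [len(c.lim) + 25]
12. n3.hot = true  [d.cnt == true]
13. n6.lab = -1  [S.cnt - 28]
14. n6.depth = 22  [S.cnt * -2 + 76]
15. n6.live = false  [S.cnt > 27]
16. n7.val = 14  [terminal]
17. n6.val = 3  [(if B.live then g.val else B.lab) + 4]
18. n2.val = 1  [B₀.lab + B₀.depth - 38]
19. n8.cnt = true  [terminal]
20. n1.val = 3  [(if d.cnt then B₀.depth else B₁.val) - 27]
21. n0.ok = "wu"  ["wu"]
22. n0.live = 30  [B.val * 2 + 24]
23. n0.cnt = 27  [27]
24. n0.hot = false  [B.val > 3]

30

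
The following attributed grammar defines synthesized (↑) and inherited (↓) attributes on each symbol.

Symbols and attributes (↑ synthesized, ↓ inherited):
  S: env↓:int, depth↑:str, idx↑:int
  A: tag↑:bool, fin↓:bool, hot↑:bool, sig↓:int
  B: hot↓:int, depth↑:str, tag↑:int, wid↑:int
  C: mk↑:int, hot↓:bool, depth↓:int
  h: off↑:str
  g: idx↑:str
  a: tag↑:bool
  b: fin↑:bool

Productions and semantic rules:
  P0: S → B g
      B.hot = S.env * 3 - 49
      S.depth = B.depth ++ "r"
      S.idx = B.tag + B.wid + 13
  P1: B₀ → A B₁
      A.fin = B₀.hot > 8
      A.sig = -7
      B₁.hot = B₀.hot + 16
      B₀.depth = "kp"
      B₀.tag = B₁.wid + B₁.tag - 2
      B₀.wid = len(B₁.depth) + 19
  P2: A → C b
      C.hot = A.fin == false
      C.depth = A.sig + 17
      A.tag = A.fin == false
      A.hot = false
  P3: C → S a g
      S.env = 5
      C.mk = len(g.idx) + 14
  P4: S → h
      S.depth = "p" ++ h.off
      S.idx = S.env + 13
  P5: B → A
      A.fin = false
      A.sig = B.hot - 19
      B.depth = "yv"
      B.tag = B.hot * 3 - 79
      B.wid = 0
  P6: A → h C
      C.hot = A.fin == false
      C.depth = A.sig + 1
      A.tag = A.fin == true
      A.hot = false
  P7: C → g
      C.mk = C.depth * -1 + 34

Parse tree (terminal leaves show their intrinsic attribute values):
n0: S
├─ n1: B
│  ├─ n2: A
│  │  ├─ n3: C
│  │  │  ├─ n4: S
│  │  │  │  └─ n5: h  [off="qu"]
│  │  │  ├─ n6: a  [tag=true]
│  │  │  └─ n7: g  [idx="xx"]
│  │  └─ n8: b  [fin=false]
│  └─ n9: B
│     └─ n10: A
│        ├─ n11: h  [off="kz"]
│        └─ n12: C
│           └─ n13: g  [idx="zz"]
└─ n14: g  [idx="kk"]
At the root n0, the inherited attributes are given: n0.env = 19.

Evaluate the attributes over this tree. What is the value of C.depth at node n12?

1. n0.env = 19  [given at root]
2. n1.hot = 8  [S.env * 3 - 49]
3. n2.fin = false  [B₀.hot > 8]
4. n2.sig = -7  [-7]
5. n3.hot = true  [A.fin == false]
6. n3.depth = 10  [A.sig + 17]
7. n4.env = 5  [5]
8. n5.off = "qu"  [terminal]
9. n4.depth = "pqu"  ["p" ++ h.off]
10. n4.idx = 18  [S.env + 13]
11. n6.tag = true  [terminal]
12. n7.idx = "xx"  [terminal]
13. n3.mk = 16  [len(g.idx) + 14]
14. n8.fin = false  [terminal]
15. n2.tag = true  [A.fin == false]
16. n2.hot = false  [false]
17. n9.hot = 24  [B₀.hot + 16]
18. n10.fin = false  [false]
19. n10.sig = 5  [B.hot - 19]
20. n11.off = "kz"  [terminal]
21. n12.hot = true  [A.fin == false]
22. n12.depth = 6  [A.sig + 1]
23. n13.idx = "zz"  [terminal]
24. n12.mk = 28  [C.depth * -1 + 34]
25. n10.tag = false  [A.fin == true]
26. n10.hot = false  [false]
27. n9.depth = "yv"  ["yv"]
28. n9.tag = -7  [B.hot * 3 - 79]
29. n9.wid = 0  [0]
30. n1.depth = "kp"  ["kp"]
31. n1.tag = -9  [B₁.wid + B₁.tag - 2]
32. n1.wid = 21  [len(B₁.depth) + 19]
33. n14.idx = "kk"  [terminal]
34. n0.depth = "kpr"  [B.depth ++ "r"]
35. n0.idx = 25  [B.tag + B.wid + 13]

6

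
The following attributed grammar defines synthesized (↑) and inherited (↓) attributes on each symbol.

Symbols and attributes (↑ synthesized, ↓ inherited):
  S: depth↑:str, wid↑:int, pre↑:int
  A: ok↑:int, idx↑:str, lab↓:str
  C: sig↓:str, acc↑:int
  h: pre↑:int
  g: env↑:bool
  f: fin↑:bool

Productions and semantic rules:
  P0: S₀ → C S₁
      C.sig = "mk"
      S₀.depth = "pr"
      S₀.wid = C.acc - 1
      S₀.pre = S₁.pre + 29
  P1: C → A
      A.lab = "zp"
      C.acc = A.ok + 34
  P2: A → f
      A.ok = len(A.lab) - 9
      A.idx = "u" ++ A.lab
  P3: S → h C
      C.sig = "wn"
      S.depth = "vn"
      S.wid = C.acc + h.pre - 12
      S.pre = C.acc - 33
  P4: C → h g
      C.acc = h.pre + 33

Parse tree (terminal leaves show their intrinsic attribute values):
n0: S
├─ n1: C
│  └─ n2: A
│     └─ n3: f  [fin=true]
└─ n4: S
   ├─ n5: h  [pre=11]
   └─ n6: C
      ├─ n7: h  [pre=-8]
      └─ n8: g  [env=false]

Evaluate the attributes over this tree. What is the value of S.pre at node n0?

1. n1.sig = "mk"  ["mk"]
2. n2.lab = "zp"  ["zp"]
3. n3.fin = true  [terminal]
4. n2.ok = -7  [len(A.lab) - 9]
5. n2.idx = "uzp"  ["u" ++ A.lab]
6. n1.acc = 27  [A.ok + 34]
7. n5.pre = 11  [terminal]
8. n6.sig = "wn"  ["wn"]
9. n7.pre = -8  [terminal]
10. n8.env = false  [terminal]
11. n6.acc = 25  [h.pre + 33]
12. n4.depth = "vn"  ["vn"]
13. n4.wid = 24  [C.acc + h.pre - 12]
14. n4.pre = -8  [C.acc - 33]
15. n0.depth = "pr"  ["pr"]
16. n0.wid = 26  [C.acc - 1]
17. n0.pre = 21  [S₁.pre + 29]

21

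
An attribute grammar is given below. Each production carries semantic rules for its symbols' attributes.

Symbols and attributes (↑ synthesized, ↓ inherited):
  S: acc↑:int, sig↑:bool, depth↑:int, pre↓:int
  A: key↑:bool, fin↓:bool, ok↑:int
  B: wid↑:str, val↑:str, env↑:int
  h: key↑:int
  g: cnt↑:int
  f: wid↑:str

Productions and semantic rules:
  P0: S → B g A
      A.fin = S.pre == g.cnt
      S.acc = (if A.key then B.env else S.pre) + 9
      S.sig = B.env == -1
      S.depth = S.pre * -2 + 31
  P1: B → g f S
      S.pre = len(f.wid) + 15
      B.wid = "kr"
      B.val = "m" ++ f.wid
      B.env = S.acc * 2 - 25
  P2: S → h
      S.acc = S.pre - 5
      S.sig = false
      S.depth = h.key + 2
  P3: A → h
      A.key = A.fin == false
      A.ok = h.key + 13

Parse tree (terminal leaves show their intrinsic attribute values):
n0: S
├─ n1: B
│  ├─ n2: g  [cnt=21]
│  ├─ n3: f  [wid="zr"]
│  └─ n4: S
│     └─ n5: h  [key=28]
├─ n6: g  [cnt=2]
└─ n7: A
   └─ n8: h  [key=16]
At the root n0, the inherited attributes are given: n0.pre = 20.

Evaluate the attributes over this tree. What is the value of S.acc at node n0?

8

1. n0.pre = 20  [given at root]
2. n2.cnt = 21  [terminal]
3. n3.wid = "zr"  [terminal]
4. n4.pre = 17  [len(f.wid) + 15]
5. n5.key = 28  [terminal]
6. n4.acc = 12  [S.pre - 5]
7. n4.sig = false  [false]
8. n4.depth = 30  [h.key + 2]
9. n1.wid = "kr"  ["kr"]
10. n1.val = "mzr"  ["m" ++ f.wid]
11. n1.env = -1  [S.acc * 2 - 25]
12. n6.cnt = 2  [terminal]
13. n7.fin = false  [S.pre == g.cnt]
14. n8.key = 16  [terminal]
15. n7.key = true  [A.fin == false]
16. n7.ok = 29  [h.key + 13]
17. n0.acc = 8  [(if A.key then B.env else S.pre) + 9]
18. n0.sig = true  [B.env == -1]
19. n0.depth = -9  [S.pre * -2 + 31]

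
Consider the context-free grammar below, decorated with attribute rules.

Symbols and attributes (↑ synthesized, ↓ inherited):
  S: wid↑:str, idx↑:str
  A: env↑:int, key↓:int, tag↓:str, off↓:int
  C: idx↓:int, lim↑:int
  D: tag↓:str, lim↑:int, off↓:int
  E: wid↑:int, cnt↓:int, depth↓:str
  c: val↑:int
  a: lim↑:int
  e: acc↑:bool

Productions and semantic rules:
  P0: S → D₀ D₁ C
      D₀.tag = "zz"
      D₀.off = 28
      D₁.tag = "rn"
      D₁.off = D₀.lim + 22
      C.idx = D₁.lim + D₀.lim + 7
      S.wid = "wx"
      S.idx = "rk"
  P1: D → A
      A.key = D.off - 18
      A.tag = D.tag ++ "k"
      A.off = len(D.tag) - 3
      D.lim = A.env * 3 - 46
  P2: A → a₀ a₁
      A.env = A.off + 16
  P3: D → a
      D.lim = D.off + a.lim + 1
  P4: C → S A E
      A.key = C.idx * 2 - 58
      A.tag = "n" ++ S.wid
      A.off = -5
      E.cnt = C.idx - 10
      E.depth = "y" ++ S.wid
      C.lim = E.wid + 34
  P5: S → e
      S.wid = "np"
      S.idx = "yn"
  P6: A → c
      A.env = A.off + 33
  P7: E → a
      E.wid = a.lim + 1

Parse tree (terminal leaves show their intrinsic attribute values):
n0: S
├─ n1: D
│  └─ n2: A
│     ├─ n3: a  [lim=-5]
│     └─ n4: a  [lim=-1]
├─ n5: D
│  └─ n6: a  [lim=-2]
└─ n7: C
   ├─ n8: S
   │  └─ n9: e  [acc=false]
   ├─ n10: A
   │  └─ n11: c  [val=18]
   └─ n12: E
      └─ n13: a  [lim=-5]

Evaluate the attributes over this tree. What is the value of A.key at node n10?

1. n1.tag = "zz"  ["zz"]
2. n1.off = 28  [28]
3. n2.key = 10  [D.off - 18]
4. n2.tag = "zzk"  [D.tag ++ "k"]
5. n2.off = -1  [len(D.tag) - 3]
6. n3.lim = -5  [terminal]
7. n4.lim = -1  [terminal]
8. n2.env = 15  [A.off + 16]
9. n1.lim = -1  [A.env * 3 - 46]
10. n5.tag = "rn"  ["rn"]
11. n5.off = 21  [D₀.lim + 22]
12. n6.lim = -2  [terminal]
13. n5.lim = 20  [D.off + a.lim + 1]
14. n7.idx = 26  [D₁.lim + D₀.lim + 7]
15. n9.acc = false  [terminal]
16. n8.wid = "np"  ["np"]
17. n8.idx = "yn"  ["yn"]
18. n10.key = -6  [C.idx * 2 - 58]
19. n10.tag = "nnp"  ["n" ++ S.wid]
20. n10.off = -5  [-5]
21. n11.val = 18  [terminal]
22. n10.env = 28  [A.off + 33]
23. n12.cnt = 16  [C.idx - 10]
24. n12.depth = "ynp"  ["y" ++ S.wid]
25. n13.lim = -5  [terminal]
26. n12.wid = -4  [a.lim + 1]
27. n7.lim = 30  [E.wid + 34]
28. n0.wid = "wx"  ["wx"]
29. n0.idx = "rk"  ["rk"]

-6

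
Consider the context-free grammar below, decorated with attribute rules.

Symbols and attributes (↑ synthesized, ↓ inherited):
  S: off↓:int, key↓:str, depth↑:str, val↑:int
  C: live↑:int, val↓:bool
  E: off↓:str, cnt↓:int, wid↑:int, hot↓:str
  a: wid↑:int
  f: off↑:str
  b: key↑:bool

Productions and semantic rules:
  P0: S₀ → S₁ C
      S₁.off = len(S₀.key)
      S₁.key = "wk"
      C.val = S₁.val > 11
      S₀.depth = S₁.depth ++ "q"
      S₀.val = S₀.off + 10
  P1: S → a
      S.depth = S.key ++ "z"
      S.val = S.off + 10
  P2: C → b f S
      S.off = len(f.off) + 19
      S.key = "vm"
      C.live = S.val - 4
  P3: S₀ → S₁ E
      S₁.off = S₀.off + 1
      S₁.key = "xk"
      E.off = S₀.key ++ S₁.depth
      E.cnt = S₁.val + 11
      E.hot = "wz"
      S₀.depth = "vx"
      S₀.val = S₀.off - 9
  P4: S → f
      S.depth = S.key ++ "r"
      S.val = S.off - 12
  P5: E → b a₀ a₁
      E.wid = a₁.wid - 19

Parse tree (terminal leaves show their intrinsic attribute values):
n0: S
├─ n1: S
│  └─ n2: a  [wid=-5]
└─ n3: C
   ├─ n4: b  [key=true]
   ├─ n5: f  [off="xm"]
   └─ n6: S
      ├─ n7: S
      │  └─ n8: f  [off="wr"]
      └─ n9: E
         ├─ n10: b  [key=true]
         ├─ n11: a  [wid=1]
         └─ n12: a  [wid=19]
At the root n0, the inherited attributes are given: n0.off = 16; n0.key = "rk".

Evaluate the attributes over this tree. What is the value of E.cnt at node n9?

21

1. n0.off = 16  [given at root]
2. n0.key = "rk"  [given at root]
3. n1.off = 2  [len(S₀.key)]
4. n1.key = "wk"  ["wk"]
5. n2.wid = -5  [terminal]
6. n1.depth = "wkz"  [S.key ++ "z"]
7. n1.val = 12  [S.off + 10]
8. n3.val = true  [S₁.val > 11]
9. n4.key = true  [terminal]
10. n5.off = "xm"  [terminal]
11. n6.off = 21  [len(f.off) + 19]
12. n6.key = "vm"  ["vm"]
13. n7.off = 22  [S₀.off + 1]
14. n7.key = "xk"  ["xk"]
15. n8.off = "wr"  [terminal]
16. n7.depth = "xkr"  [S.key ++ "r"]
17. n7.val = 10  [S.off - 12]
18. n9.off = "vmxkr"  [S₀.key ++ S₁.depth]
19. n9.cnt = 21  [S₁.val + 11]
20. n9.hot = "wz"  ["wz"]
21. n10.key = true  [terminal]
22. n11.wid = 1  [terminal]
23. n12.wid = 19  [terminal]
24. n9.wid = 0  [a₁.wid - 19]
25. n6.depth = "vx"  ["vx"]
26. n6.val = 12  [S₀.off - 9]
27. n3.live = 8  [S.val - 4]
28. n0.depth = "wkzq"  [S₁.depth ++ "q"]
29. n0.val = 26  [S₀.off + 10]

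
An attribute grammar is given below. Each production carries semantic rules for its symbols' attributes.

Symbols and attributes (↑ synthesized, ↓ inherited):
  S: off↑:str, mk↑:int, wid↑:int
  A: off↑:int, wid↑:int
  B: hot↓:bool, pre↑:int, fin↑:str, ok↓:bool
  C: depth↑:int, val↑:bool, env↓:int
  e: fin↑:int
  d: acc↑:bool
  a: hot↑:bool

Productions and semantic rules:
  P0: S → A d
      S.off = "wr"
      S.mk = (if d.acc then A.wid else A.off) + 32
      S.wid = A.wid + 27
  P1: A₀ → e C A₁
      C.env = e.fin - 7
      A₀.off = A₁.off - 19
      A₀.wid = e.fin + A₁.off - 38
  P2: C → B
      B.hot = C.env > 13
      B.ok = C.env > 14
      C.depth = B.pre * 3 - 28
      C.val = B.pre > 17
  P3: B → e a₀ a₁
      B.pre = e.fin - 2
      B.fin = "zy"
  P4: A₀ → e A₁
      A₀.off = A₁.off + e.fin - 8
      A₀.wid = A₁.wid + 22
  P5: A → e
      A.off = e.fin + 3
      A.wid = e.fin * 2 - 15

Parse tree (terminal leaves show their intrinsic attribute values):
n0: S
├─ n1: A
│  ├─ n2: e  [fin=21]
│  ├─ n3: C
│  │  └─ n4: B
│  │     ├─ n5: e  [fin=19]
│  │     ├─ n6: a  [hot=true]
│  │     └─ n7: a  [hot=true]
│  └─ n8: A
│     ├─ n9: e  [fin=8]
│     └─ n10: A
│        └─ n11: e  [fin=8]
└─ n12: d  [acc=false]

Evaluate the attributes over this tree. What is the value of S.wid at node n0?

1. n2.fin = 21  [terminal]
2. n3.env = 14  [e.fin - 7]
3. n4.hot = true  [C.env > 13]
4. n4.ok = false  [C.env > 14]
5. n5.fin = 19  [terminal]
6. n6.hot = true  [terminal]
7. n7.hot = true  [terminal]
8. n4.pre = 17  [e.fin - 2]
9. n4.fin = "zy"  ["zy"]
10. n3.depth = 23  [B.pre * 3 - 28]
11. n3.val = false  [B.pre > 17]
12. n9.fin = 8  [terminal]
13. n11.fin = 8  [terminal]
14. n10.off = 11  [e.fin + 3]
15. n10.wid = 1  [e.fin * 2 - 15]
16. n8.off = 11  [A₁.off + e.fin - 8]
17. n8.wid = 23  [A₁.wid + 22]
18. n1.off = -8  [A₁.off - 19]
19. n1.wid = -6  [e.fin + A₁.off - 38]
20. n12.acc = false  [terminal]
21. n0.off = "wr"  ["wr"]
22. n0.mk = 24  [(if d.acc then A.wid else A.off) + 32]
23. n0.wid = 21  [A.wid + 27]

21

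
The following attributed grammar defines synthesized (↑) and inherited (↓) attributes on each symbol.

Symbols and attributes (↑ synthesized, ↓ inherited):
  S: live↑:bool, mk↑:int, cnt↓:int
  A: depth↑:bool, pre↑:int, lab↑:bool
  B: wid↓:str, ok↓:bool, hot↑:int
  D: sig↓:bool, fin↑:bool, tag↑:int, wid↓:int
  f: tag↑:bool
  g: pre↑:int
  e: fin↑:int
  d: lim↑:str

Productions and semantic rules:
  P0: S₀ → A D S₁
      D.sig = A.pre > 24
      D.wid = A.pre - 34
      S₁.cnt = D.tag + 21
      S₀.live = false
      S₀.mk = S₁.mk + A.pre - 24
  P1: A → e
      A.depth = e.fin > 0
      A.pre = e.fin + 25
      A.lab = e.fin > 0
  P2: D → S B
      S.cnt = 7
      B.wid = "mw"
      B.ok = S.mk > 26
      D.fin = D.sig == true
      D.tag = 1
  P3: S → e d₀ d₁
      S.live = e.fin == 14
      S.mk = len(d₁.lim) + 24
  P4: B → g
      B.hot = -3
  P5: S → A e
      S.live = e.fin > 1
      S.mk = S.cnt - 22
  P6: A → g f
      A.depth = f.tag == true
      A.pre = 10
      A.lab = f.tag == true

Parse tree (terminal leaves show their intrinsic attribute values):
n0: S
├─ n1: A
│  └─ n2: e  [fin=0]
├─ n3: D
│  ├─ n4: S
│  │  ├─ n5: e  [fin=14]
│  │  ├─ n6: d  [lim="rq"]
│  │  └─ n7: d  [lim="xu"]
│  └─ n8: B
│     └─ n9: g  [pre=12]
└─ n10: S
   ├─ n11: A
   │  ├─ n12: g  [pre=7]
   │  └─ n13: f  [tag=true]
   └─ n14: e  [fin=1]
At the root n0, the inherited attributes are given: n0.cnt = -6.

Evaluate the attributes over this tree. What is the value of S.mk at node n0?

1. n0.cnt = -6  [given at root]
2. n2.fin = 0  [terminal]
3. n1.depth = false  [e.fin > 0]
4. n1.pre = 25  [e.fin + 25]
5. n1.lab = false  [e.fin > 0]
6. n3.sig = true  [A.pre > 24]
7. n3.wid = -9  [A.pre - 34]
8. n4.cnt = 7  [7]
9. n5.fin = 14  [terminal]
10. n6.lim = "rq"  [terminal]
11. n7.lim = "xu"  [terminal]
12. n4.live = true  [e.fin == 14]
13. n4.mk = 26  [len(d₁.lim) + 24]
14. n8.wid = "mw"  ["mw"]
15. n8.ok = false  [S.mk > 26]
16. n9.pre = 12  [terminal]
17. n8.hot = -3  [-3]
18. n3.fin = true  [D.sig == true]
19. n3.tag = 1  [1]
20. n10.cnt = 22  [D.tag + 21]
21. n12.pre = 7  [terminal]
22. n13.tag = true  [terminal]
23. n11.depth = true  [f.tag == true]
24. n11.pre = 10  [10]
25. n11.lab = true  [f.tag == true]
26. n14.fin = 1  [terminal]
27. n10.live = false  [e.fin > 1]
28. n10.mk = 0  [S.cnt - 22]
29. n0.live = false  [false]
30. n0.mk = 1  [S₁.mk + A.pre - 24]

1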